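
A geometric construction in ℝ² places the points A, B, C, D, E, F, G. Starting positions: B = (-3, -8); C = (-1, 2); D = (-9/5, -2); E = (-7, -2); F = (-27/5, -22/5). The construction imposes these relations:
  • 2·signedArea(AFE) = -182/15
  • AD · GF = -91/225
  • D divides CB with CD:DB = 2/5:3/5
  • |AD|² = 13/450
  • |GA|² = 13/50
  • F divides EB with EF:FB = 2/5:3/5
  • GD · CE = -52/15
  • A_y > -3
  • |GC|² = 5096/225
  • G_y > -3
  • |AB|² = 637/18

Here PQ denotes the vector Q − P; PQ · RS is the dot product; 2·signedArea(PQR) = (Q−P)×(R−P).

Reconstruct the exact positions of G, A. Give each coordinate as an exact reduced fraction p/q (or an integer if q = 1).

1. A_x = -11/6  [line -12/5·x + -8/5·y + -118/15 = 0 ∩ |AB|² = 637/18]
2. A_y = -13/6  [line -12/5·x + -8/5·y + -118/15 = 0 ∩ |AB|² = 637/18]
   → A = (-11/6, -13/6)
3. G_x = -29/15  [GD · CE = -52/15 ∩ AD · GF = -91/225]
4. G_y = -8/3  [GD · CE = -52/15 ∩ AD · GF = -91/225]
   → G = (-29/15, -8/3)

A = (-11/6, -13/6)
G = (-29/15, -8/3)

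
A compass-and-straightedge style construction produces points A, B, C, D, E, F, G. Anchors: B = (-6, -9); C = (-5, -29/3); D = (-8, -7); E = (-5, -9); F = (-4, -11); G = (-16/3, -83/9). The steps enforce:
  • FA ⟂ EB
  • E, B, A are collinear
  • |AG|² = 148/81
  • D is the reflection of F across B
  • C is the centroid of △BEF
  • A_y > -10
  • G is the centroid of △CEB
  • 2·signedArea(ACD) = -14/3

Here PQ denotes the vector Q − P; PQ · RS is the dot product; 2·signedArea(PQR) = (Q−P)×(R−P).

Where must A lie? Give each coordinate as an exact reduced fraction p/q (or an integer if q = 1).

1. A_x = -4  [E, B, A are collinear ∩ FA ⟂ EB]
2. A_y = -9  [E, B, A are collinear ∩ FA ⟂ EB]
   → A = (-4, -9)

A = (-4, -9)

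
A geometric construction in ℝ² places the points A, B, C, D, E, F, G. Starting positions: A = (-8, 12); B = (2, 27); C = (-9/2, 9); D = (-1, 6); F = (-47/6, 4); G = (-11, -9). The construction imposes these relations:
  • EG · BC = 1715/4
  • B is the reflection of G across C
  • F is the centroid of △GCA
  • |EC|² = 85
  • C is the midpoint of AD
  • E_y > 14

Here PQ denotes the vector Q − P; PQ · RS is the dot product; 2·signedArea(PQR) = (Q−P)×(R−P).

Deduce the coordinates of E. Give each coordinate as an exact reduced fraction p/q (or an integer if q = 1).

E = (-23/2, 15)

1. E_x = -23/2  [line 13/2·x + 18·y + -781/4 = 0 ∩ |EC|² = 85]
2. E_y = 15  [line 13/2·x + 18·y + -781/4 = 0 ∩ |EC|² = 85]
   → E = (-23/2, 15)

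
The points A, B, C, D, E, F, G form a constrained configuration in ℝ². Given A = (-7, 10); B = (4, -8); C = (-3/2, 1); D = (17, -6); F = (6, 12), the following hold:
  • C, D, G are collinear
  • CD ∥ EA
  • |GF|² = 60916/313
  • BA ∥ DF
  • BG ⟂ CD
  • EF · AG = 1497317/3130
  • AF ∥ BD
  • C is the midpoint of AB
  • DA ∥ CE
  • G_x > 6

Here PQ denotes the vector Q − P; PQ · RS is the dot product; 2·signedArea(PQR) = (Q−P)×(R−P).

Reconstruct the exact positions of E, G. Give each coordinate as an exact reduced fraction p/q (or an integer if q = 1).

E = (-51/2, 17)
G = (9844/1565, -3048/1565)

1. E_x = -51/2  [CD ∥ EA ∩ DA ∥ CE]
2. E_y = 17  [CD ∥ EA ∩ DA ∥ CE]
   → E = (-51/2, 17)
3. G_x = 9844/1565  [C, D, G are collinear ∩ BG ⟂ CD]
4. G_y = -3048/1565  [C, D, G are collinear ∩ BG ⟂ CD]
   → G = (9844/1565, -3048/1565)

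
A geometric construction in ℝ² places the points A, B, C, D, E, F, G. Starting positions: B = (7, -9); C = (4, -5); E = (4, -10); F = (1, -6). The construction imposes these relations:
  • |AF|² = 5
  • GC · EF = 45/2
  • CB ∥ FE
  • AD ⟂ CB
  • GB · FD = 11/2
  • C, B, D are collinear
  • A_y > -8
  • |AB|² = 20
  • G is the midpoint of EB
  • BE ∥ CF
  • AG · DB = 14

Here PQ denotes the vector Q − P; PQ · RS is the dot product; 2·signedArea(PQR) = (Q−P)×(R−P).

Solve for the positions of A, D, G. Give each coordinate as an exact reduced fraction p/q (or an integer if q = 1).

1. G_x = 11/2  [G is the midpoint of EB]
2. G_y = -19/2  [G is the midpoint of EB]
   → G = (11/2, -19/2)
3. D_x = 23/5  [C, B, D are collinear ∩ GB · FD = 11/2]
4. D_y = -29/5  [C, B, D are collinear ∩ GB · FD = 11/2]
   → D = (23/5, -29/5)
5. A_x = 3  [line -12/5·x + 16/5·y + 148/5 = 0 ∩ |AF|² = 5]
6. A_y = -7  [line -12/5·x + 16/5·y + 148/5 = 0 ∩ |AF|² = 5]
   → A = (3, -7)

A = (3, -7)
D = (23/5, -29/5)
G = (11/2, -19/2)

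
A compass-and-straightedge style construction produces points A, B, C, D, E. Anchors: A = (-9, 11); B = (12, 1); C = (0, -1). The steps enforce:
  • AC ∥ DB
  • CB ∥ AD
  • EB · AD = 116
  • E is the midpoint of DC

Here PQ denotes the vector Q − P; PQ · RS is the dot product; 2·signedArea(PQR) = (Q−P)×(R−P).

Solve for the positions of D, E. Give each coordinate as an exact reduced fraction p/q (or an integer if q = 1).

D = (3, 13)
E = (3/2, 6)

1. D_x = 3  [AC ∥ DB ∩ CB ∥ AD]
2. D_y = 13  [AC ∥ DB ∩ CB ∥ AD]
   → D = (3, 13)
3. E_x = 3/2  [E is the midpoint of DC]
4. E_y = 6  [E is the midpoint of DC]
   → E = (3/2, 6)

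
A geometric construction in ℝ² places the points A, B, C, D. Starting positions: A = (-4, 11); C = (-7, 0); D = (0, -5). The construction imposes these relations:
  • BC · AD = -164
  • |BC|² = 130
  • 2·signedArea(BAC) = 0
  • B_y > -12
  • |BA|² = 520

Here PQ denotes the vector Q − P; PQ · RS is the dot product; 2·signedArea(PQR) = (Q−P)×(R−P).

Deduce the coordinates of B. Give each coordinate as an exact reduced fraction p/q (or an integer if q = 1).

B = (-10, -11)

1. B_x = -10  [2·signedArea(BAC) = 0 ∩ BC · AD = -164]
2. B_y = -11  [2·signedArea(BAC) = 0 ∩ BC · AD = -164]
   → B = (-10, -11)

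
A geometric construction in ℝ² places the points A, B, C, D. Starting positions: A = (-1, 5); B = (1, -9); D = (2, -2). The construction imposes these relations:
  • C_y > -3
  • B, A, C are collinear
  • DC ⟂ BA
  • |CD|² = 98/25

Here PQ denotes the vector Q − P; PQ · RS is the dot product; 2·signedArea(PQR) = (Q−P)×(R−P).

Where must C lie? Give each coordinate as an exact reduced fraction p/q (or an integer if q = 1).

1. C_x = 1/25  [B, A, C are collinear ∩ DC ⟂ BA]
2. C_y = -57/25  [B, A, C are collinear ∩ DC ⟂ BA]
   → C = (1/25, -57/25)

C = (1/25, -57/25)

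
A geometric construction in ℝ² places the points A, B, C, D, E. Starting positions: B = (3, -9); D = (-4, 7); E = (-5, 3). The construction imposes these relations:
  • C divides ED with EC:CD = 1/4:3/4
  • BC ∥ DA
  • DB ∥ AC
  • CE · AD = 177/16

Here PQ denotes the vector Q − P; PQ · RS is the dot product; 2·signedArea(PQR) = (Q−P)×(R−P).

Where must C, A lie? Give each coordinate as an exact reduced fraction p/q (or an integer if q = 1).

A = (-47/4, 20)
C = (-19/4, 4)

1. C_x = -19/4  [C divides ED with EC:CD = 1/4:3/4]
2. C_y = 4  [C divides ED with EC:CD = 1/4:3/4]
   → C = (-19/4, 4)
3. A_x = -47/4  [DB ∥ AC ∩ BC ∥ DA]
4. A_y = 20  [DB ∥ AC ∩ BC ∥ DA]
   → A = (-47/4, 20)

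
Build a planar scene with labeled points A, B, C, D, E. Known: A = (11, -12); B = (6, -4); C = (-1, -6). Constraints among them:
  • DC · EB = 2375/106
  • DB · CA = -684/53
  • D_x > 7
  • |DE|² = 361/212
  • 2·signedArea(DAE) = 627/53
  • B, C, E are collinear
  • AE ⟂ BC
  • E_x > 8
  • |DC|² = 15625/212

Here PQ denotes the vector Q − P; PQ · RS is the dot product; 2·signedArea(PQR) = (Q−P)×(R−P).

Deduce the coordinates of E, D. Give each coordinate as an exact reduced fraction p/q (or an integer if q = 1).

D = (769/106, -193/53)
E = (451/53, -174/53)

1. E_x = 451/53  [B, C, E are collinear ∩ AE ⟂ BC]
2. E_y = -174/53  [B, C, E are collinear ∩ AE ⟂ BC]
   → E = (451/53, -174/53)
3. D_x = 769/106  [2·signedArea(DAE) = 627/53 ∩ DB · CA = -684/53]
4. D_y = -193/53  [2·signedArea(DAE) = 627/53 ∩ DB · CA = -684/53]
   → D = (769/106, -193/53)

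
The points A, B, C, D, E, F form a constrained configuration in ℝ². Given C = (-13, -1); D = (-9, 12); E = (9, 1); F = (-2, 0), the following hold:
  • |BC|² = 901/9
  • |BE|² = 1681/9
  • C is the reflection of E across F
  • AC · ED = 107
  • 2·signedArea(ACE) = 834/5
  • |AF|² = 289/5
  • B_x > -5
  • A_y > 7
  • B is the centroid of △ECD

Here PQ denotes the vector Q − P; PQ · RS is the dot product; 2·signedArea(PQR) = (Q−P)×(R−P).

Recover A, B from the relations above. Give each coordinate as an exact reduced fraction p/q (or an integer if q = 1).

A = (-9/5, 38/5)
B = (-13/3, 4)

1. A_x = -9/5  [AC · ED = 107 ∩ 2·signedArea(ACE) = 834/5]
2. A_y = 38/5  [AC · ED = 107 ∩ 2·signedArea(ACE) = 834/5]
   → A = (-9/5, 38/5)
3. B_x = -13/3  [B is the centroid of △ECD]
4. B_y = 4  [B is the centroid of △ECD]
   → B = (-13/3, 4)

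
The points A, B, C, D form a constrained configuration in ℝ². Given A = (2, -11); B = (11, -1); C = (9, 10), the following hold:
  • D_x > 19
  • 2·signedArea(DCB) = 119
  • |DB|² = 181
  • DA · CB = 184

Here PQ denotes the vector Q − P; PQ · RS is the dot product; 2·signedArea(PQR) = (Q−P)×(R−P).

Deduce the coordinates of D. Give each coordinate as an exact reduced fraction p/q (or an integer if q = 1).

1. D_x = 20  [2·signedArea(DCB) = 119 ∩ DA · CB = 184]
2. D_y = 9  [2·signedArea(DCB) = 119 ∩ DA · CB = 184]
   → D = (20, 9)

D = (20, 9)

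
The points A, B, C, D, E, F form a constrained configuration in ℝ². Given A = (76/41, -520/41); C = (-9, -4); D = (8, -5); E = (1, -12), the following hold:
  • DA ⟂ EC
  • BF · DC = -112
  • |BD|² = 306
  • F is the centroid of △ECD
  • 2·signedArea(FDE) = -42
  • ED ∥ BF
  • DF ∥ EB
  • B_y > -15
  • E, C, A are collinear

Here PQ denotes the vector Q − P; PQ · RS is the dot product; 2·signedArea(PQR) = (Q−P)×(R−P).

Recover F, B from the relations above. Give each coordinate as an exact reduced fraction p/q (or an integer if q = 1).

1. F_x = 0  [F is the centroid of △ECD]
2. F_y = -7  [F is the centroid of △ECD]
   → F = (0, -7)
3. B_x = -7  [ED ∥ BF ∩ DF ∥ EB]
4. B_y = -14  [ED ∥ BF ∩ DF ∥ EB]
   → B = (-7, -14)

B = (-7, -14)
F = (0, -7)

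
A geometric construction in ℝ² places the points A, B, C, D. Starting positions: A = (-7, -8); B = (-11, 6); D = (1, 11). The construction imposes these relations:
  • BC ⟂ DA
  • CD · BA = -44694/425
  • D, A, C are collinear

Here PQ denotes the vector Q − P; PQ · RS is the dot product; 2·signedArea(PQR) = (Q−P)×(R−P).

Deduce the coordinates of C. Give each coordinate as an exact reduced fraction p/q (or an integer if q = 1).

C = (-1103/425, 1046/425)

1. C_x = -1103/425  [D, A, C are collinear ∩ BC ⟂ DA]
2. C_y = 1046/425  [D, A, C are collinear ∩ BC ⟂ DA]
   → C = (-1103/425, 1046/425)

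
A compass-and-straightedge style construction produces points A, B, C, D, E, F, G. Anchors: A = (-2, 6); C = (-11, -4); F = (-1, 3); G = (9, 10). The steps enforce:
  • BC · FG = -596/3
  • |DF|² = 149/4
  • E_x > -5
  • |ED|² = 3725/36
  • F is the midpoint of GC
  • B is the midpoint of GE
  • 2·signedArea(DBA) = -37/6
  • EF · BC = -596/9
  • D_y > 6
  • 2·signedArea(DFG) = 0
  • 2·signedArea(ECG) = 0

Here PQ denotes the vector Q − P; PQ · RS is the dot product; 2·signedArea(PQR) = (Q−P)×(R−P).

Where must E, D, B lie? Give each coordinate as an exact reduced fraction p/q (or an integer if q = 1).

1. D_x = 4  [line -7·x + 10·y + -37 = 0 ∩ |DF|² = 149/4]
2. D_y = 13/2  [line -7·x + 10·y + -37 = 0 ∩ |DF|² = 149/4]
   → D = (4, 13/2)
3. B_x = 7/3  [BC · FG = -596/3 ∩ 2·signedArea(DBA) = -37/6]
4. B_y = 16/3  [BC · FG = -596/3 ∩ 2·signedArea(DBA) = -37/6]
   → B = (7/3, 16/3)
5. E_x = -13/3  [2·signedArea(ECG) = 0 ∩ B is the midpoint of GE]
6. E_y = 2/3  [2·signedArea(ECG) = 0 ∩ B is the midpoint of GE]
   → E = (-13/3, 2/3)

B = (7/3, 16/3)
D = (4, 13/2)
E = (-13/3, 2/3)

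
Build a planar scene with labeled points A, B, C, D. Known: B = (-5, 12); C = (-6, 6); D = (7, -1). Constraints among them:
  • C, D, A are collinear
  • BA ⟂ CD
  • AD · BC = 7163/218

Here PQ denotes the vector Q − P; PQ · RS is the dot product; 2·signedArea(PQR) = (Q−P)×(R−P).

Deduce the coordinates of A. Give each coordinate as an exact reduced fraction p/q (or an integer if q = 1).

A = (-1685/218, 1511/218)

1. A_x = -1685/218  [C, D, A are collinear ∩ BA ⟂ CD]
2. A_y = 1511/218  [C, D, A are collinear ∩ BA ⟂ CD]
   → A = (-1685/218, 1511/218)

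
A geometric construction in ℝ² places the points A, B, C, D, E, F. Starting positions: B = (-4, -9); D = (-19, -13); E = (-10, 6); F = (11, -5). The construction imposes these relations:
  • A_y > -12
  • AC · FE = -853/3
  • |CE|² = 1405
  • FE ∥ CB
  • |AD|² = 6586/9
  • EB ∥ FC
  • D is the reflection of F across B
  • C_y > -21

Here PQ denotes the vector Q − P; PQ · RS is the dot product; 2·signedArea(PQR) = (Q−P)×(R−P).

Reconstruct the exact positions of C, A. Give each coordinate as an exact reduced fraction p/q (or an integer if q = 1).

A = (8, -34/3)
C = (17, -20)

1. C_x = 17  [FE ∥ CB ∩ EB ∥ FC]
2. C_y = -20  [FE ∥ CB ∩ EB ∥ FC]
   → C = (17, -20)
3. A_x = 8  [line 21·x + -11·y + -878/3 = 0 ∩ |AD|² = 6586/9]
4. A_y = -34/3  [line 21·x + -11·y + -878/3 = 0 ∩ |AD|² = 6586/9]
   → A = (8, -34/3)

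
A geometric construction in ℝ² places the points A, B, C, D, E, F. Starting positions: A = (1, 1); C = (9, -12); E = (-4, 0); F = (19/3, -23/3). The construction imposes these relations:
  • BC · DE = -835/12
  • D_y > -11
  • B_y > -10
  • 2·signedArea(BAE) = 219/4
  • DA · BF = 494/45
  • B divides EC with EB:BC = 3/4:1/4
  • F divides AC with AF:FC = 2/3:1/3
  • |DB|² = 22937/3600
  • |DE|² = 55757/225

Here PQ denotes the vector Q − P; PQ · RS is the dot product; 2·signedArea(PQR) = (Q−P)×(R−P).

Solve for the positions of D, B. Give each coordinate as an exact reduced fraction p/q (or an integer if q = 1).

1. B_x = 23/4  [B divides EC with EB:BC = 3/4:1/4]
2. B_y = -9  [B divides EC with EB:BC = 3/4:1/4]
   → B = (23/4, -9)
3. D_x = 119/15  [DA · BF = 494/45 ∩ BC · DE = -835/12]
4. D_y = -154/15  [DA · BF = 494/45 ∩ BC · DE = -835/12]
   → D = (119/15, -154/15)

B = (23/4, -9)
D = (119/15, -154/15)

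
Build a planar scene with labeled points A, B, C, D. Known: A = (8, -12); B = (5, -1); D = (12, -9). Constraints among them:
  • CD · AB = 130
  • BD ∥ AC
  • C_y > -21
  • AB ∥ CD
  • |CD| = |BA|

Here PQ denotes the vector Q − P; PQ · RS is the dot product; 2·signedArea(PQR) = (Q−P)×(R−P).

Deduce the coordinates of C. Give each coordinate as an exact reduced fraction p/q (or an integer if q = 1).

1. C_x = 15  [AB ∥ CD ∩ BD ∥ AC]
2. C_y = -20  [AB ∥ CD ∩ BD ∥ AC]
   → C = (15, -20)

C = (15, -20)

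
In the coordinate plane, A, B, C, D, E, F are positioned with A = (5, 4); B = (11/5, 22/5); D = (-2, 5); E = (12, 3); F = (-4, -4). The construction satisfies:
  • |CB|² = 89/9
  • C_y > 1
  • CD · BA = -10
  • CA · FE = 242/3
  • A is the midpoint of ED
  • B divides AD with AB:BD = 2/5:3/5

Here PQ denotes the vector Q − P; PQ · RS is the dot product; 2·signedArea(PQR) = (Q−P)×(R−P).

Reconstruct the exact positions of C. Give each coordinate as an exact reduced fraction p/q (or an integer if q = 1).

C = (16/15, 22/15)

1. C_x = 16/15  [CA · FE = 242/3 ∩ CD · BA = -10]
2. C_y = 22/15  [CA · FE = 242/3 ∩ CD · BA = -10]
   → C = (16/15, 22/15)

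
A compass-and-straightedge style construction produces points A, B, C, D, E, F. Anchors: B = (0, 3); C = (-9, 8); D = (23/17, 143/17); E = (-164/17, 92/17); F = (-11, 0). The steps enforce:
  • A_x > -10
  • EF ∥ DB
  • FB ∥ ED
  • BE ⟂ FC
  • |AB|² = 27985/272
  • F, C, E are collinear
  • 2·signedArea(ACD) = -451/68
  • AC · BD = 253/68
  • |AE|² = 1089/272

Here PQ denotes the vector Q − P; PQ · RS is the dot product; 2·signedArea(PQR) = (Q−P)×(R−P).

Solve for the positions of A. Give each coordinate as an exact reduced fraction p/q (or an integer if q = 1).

A = (-623/68, 125/17)

1. A_x = -623/68  [AC · BD = 253/68 ∩ 2·signedArea(ACD) = -451/68]
2. A_y = 125/17  [AC · BD = 253/68 ∩ 2·signedArea(ACD) = -451/68]
   → A = (-623/68, 125/17)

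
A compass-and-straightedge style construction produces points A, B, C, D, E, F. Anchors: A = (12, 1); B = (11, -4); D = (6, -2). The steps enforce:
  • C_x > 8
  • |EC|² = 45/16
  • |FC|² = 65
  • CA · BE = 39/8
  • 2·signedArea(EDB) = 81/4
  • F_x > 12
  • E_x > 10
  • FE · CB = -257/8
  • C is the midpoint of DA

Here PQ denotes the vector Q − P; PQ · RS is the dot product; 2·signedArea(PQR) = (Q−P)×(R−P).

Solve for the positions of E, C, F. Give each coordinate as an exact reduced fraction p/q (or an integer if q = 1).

C = (9, -1/2)
E = (21/2, 1/4)
F = (13, -15/2)

1. C_x = 9  [C is the midpoint of DA]
2. C_y = -1/2  [C is the midpoint of DA]
   → C = (9, -1/2)
3. E_x = 21/2  [2·signedArea(EDB) = 81/4 ∩ CA · BE = 39/8]
4. E_y = 1/4  [2·signedArea(EDB) = 81/4 ∩ CA · BE = 39/8]
   → E = (21/2, 1/4)
5. F_x = 13  [line -2·x + 7/2·y + 209/4 = 0 ∩ |FC|² = 65]
6. F_y = -15/2  [line -2·x + 7/2·y + 209/4 = 0 ∩ |FC|² = 65]
   → F = (13, -15/2)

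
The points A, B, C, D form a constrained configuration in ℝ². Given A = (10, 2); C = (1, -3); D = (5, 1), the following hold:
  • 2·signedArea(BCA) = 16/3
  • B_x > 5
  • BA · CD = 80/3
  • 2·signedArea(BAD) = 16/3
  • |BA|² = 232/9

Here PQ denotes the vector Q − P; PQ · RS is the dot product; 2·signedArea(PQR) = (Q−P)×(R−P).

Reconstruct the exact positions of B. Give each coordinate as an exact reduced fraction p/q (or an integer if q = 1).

B = (16/3, 0)

1. B_x = 16/3  [2·signedArea(BAD) = 16/3 ∩ BA · CD = 80/3]
2. B_y = 0  [2·signedArea(BAD) = 16/3 ∩ BA · CD = 80/3]
   → B = (16/3, 0)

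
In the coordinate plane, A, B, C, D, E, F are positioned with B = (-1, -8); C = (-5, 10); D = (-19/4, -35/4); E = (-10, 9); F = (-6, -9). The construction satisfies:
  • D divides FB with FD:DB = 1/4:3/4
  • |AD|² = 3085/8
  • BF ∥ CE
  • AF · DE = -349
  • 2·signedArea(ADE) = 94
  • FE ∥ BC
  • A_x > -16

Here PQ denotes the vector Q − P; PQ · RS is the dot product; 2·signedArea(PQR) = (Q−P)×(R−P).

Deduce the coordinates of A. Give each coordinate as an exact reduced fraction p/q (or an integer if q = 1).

1. A_x = -15  [AF · DE = -349 ∩ 2·signedArea(ADE) = 94]
2. A_y = 8  [AF · DE = -349 ∩ 2·signedArea(ADE) = 94]
   → A = (-15, 8)

A = (-15, 8)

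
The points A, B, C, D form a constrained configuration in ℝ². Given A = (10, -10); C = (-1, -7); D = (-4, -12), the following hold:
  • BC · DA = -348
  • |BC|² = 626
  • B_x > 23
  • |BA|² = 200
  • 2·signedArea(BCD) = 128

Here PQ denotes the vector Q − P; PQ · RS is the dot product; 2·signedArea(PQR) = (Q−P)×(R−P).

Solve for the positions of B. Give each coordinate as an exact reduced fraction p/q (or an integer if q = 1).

1. B_x = 24  [BC · DA = -348 ∩ 2·signedArea(BCD) = 128]
2. B_y = -8  [BC · DA = -348 ∩ 2·signedArea(BCD) = 128]
   → B = (24, -8)

B = (24, -8)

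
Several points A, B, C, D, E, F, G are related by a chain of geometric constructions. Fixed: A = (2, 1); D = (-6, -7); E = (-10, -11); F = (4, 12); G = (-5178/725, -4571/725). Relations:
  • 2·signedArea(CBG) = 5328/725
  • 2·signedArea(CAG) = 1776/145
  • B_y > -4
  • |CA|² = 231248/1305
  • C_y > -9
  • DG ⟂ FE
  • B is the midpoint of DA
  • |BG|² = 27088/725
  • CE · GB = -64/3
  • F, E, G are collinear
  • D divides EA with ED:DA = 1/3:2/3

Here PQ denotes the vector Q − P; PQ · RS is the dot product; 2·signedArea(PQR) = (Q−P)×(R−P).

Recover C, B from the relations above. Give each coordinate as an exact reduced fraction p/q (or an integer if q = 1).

1. B_x = -2  [B is the midpoint of DA]
2. B_y = -3  [B is the midpoint of DA]
   → B = (-2, -3)
3. C_x = -16778/2175  [2·signedArea(CAG) = 1776/145 ∩ 2·signedArea(CBG) = 5328/725]
4. C_y = -17621/2175  [2·signedArea(CAG) = 1776/145 ∩ 2·signedArea(CBG) = 5328/725]
   → C = (-16778/2175, -17621/2175)

B = (-2, -3)
C = (-16778/2175, -17621/2175)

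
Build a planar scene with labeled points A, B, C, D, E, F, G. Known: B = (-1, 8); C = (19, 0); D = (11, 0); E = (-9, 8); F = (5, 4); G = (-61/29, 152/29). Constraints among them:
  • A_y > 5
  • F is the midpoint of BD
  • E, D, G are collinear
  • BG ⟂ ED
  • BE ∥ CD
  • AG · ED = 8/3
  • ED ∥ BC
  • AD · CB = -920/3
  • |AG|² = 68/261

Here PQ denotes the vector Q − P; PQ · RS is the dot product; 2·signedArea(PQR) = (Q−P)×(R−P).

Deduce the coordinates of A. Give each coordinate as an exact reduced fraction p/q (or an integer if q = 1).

1. A_x = -59/29  [line -20·x + 8·y + -260/3 = 0 ∩ |AG|² = 68/261]
2. A_y = 500/87  [line -20·x + 8·y + -260/3 = 0 ∩ |AG|² = 68/261]
   → A = (-59/29, 500/87)

A = (-59/29, 500/87)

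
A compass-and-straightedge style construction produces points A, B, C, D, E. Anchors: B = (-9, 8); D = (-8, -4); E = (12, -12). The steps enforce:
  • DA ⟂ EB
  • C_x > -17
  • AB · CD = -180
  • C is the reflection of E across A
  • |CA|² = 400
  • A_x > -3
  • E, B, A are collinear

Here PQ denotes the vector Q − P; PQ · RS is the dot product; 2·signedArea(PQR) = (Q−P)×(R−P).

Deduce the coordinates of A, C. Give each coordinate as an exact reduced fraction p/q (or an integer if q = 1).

A = (-72/29, 52/29)
C = (-492/29, 452/29)

1. A_x = -72/29  [E, B, A are collinear ∩ DA ⟂ EB]
2. A_y = 52/29  [E, B, A are collinear ∩ DA ⟂ EB]
   → A = (-72/29, 52/29)
3. C_x = -492/29  [C is the reflection of E across A]
4. C_y = 452/29  [C is the reflection of E across A]
   → C = (-492/29, 452/29)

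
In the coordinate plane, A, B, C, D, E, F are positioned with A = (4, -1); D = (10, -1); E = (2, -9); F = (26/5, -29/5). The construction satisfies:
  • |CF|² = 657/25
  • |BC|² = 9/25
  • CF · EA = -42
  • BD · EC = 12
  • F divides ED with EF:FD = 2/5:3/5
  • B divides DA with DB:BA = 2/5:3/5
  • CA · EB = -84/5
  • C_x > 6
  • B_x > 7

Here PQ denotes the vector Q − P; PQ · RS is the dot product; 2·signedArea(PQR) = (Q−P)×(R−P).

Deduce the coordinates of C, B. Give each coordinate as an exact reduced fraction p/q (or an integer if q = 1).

B = (38/5, -1)
C = (7, -1)

1. C_x = 7  [line -2·x + -8·y + 6 = 0 ∩ |CF|² = 657/25]
2. C_y = -1  [line -2·x + -8·y + 6 = 0 ∩ |CF|² = 657/25]
   → C = (7, -1)
3. B_x = 38/5  [B divides DA with DB:BA = 2/5:3/5]
4. B_y = -1  [B divides DA with DB:BA = 2/5:3/5]
   → B = (38/5, -1)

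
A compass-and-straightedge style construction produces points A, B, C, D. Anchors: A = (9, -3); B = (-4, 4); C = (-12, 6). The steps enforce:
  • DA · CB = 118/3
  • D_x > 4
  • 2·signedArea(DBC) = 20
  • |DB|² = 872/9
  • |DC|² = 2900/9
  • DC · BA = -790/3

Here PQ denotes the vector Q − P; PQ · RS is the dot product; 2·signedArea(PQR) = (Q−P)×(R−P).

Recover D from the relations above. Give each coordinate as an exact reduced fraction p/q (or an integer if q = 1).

1. D_x = 14/3  [DC · BA = -790/3 ∩ DA · CB = 118/3]
2. D_y = -2/3  [DC · BA = -790/3 ∩ DA · CB = 118/3]
   → D = (14/3, -2/3)

D = (14/3, -2/3)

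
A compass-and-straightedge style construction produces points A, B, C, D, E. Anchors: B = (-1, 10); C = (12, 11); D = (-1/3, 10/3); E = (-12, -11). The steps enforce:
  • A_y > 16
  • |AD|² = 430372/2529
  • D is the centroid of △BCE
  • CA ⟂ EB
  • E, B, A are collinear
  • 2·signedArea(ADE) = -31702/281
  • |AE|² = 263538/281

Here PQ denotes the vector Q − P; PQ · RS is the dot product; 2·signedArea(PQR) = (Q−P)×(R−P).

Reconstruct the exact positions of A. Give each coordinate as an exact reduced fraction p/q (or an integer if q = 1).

1. A_x = 621/281  [E, B, A are collinear ∩ CA ⟂ EB]
2. A_y = 4532/281  [E, B, A are collinear ∩ CA ⟂ EB]
   → A = (621/281, 4532/281)

A = (621/281, 4532/281)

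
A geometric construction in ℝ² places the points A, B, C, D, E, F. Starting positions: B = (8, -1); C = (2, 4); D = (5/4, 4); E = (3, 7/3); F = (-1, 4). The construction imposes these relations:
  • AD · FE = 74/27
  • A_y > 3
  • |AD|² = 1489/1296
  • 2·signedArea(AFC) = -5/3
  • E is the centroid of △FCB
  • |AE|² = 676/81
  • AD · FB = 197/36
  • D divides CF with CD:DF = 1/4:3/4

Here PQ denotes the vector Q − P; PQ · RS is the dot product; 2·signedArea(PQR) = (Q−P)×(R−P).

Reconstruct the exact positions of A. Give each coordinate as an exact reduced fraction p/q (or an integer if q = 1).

A = (1/3, 31/9)

1. A_x = 1/3  [AD · FB = 197/36 ∩ 2·signedArea(AFC) = -5/3]
2. A_y = 31/9  [AD · FB = 197/36 ∩ 2·signedArea(AFC) = -5/3]
   → A = (1/3, 31/9)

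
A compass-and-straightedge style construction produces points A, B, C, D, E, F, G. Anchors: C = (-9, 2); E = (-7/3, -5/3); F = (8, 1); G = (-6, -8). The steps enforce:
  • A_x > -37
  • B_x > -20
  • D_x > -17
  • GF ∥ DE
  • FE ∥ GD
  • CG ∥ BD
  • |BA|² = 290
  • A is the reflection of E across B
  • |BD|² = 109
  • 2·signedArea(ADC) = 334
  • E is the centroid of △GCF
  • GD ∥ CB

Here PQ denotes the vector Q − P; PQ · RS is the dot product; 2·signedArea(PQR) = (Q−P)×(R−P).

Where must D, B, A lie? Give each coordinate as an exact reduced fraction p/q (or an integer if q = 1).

A = (-109/3, 1/3)
B = (-58/3, -2/3)
D = (-49/3, -32/3)

1. D_x = -49/3  [GF ∥ DE ∩ FE ∥ GD]
2. D_y = -32/3  [GF ∥ DE ∩ FE ∥ GD]
   → D = (-49/3, -32/3)
3. B_x = -58/3  [CG ∥ BD ∩ GD ∥ CB]
4. B_y = -2/3  [CG ∥ BD ∩ GD ∥ CB]
   → B = (-58/3, -2/3)
5. A_x = -109/3  [A is the reflection of E across B]
6. A_y = 1/3  [A is the reflection of E across B]
   → A = (-109/3, 1/3)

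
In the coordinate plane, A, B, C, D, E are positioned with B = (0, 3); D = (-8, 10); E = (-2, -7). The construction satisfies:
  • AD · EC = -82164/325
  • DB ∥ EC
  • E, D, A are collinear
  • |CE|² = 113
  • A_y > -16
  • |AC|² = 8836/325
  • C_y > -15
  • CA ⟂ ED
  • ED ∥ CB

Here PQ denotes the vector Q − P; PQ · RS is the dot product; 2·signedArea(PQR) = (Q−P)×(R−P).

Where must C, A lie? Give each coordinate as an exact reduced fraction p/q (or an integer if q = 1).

1. C_x = 6  [ED ∥ CB ∩ DB ∥ EC]
2. C_y = -14  [ED ∥ CB ∩ DB ∥ EC]
   → C = (6, -14)
3. A_x = 352/325  [E, D, A are collinear ∩ CA ⟂ ED]
4. A_y = -5114/325  [E, D, A are collinear ∩ CA ⟂ ED]
   → A = (352/325, -5114/325)

A = (352/325, -5114/325)
C = (6, -14)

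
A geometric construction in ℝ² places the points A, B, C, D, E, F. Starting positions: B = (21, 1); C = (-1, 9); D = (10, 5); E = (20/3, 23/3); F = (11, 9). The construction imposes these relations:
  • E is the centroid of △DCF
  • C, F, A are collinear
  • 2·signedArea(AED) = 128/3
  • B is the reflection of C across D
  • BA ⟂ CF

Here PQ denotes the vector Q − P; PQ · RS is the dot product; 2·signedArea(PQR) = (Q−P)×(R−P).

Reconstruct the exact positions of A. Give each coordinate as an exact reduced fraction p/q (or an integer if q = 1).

A = (21, 9)

1. A_x = 21  [C, F, A are collinear ∩ BA ⟂ CF]
2. A_y = 9  [C, F, A are collinear ∩ BA ⟂ CF]
   → A = (21, 9)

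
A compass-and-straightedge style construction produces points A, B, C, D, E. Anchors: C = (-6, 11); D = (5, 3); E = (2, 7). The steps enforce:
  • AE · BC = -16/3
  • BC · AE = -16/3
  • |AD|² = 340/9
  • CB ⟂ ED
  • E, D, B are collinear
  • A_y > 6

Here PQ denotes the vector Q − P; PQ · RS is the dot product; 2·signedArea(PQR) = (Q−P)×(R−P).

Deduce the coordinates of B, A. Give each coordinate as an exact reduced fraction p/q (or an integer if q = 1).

1. B_x = -14/5  [E, D, B are collinear ∩ CB ⟂ ED]
2. B_y = 67/5  [E, D, B are collinear ∩ CB ⟂ ED]
   → B = (-14/5, 67/5)
3. A_x = 1/3  [line 16/5·x + 12/5·y + -268/15 = 0 ∩ |AD|² = 340/9]
4. A_y = 7  [line 16/5·x + 12/5·y + -268/15 = 0 ∩ |AD|² = 340/9]
   → A = (1/3, 7)

A = (1/3, 7)
B = (-14/5, 67/5)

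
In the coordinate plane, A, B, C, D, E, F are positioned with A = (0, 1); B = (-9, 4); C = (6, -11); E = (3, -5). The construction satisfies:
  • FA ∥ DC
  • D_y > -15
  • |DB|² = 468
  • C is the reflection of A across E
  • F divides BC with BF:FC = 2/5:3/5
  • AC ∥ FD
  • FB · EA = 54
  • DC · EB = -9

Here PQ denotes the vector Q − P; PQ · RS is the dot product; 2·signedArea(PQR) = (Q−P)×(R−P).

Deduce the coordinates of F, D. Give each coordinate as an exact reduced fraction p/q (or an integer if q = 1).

D = (3, -14)
F = (-3, -2)

1. F_x = -3  [F divides BC with BF:FC = 2/5:3/5]
2. F_y = -2  [F divides BC with BF:FC = 2/5:3/5]
   → F = (-3, -2)
3. D_x = 3  [FA ∥ DC ∩ AC ∥ FD]
4. D_y = -14  [FA ∥ DC ∩ AC ∥ FD]
   → D = (3, -14)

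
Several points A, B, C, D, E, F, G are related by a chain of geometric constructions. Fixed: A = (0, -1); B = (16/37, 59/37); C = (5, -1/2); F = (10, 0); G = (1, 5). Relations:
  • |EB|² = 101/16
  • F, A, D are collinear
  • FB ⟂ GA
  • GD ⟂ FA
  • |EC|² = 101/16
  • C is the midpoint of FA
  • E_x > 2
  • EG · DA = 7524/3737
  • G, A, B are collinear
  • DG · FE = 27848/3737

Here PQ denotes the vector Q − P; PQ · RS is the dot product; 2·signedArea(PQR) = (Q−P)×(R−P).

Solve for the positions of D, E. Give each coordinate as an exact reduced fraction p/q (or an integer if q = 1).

D = (160/101, -85/101)
E = (201/74, 81/148)

1. D_x = 160/101  [F, A, D are collinear ∩ GD ⟂ FA]
2. D_y = -85/101  [F, A, D are collinear ∩ GD ⟂ FA]
   → D = (160/101, -85/101)
3. E_x = 201/74  [EG · DA = 7524/3737 ∩ DG · FE = 27848/3737]
4. E_y = 81/148  [EG · DA = 7524/3737 ∩ DG · FE = 27848/3737]
   → E = (201/74, 81/148)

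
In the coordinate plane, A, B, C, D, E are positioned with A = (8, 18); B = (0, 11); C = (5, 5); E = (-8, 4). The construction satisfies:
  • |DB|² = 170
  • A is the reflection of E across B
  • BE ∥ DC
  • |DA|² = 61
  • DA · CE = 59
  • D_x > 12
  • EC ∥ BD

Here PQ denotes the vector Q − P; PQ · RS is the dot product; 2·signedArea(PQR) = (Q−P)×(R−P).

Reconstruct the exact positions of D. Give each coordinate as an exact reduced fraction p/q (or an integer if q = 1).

1. D_x = 13  [BE ∥ DC ∩ EC ∥ BD]
2. D_y = 12  [BE ∥ DC ∩ EC ∥ BD]
   → D = (13, 12)

D = (13, 12)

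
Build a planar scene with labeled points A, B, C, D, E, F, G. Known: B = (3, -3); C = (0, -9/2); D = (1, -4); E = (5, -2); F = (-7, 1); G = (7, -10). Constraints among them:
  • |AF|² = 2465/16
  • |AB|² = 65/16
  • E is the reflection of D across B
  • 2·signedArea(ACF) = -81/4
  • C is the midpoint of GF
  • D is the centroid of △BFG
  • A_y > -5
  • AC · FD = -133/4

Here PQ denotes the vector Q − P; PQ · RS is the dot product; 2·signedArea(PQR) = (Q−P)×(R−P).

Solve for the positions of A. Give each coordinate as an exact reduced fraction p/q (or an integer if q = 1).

A = (4, -19/4)

1. A_x = 4  [2·signedArea(ACF) = -81/4 ∩ AC · FD = -133/4]
2. A_y = -19/4  [2·signedArea(ACF) = -81/4 ∩ AC · FD = -133/4]
   → A = (4, -19/4)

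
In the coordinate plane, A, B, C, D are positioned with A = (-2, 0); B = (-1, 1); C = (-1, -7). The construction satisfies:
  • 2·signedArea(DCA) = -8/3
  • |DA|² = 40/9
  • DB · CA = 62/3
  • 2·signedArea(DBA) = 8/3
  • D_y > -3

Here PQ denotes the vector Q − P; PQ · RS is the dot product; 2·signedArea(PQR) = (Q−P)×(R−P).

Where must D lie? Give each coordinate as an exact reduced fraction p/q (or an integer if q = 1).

1. D_x = -4/3  [2·signedArea(DBA) = 8/3 ∩ 2·signedArea(DCA) = -8/3]
2. D_y = -2  [2·signedArea(DBA) = 8/3 ∩ 2·signedArea(DCA) = -8/3]
   → D = (-4/3, -2)

D = (-4/3, -2)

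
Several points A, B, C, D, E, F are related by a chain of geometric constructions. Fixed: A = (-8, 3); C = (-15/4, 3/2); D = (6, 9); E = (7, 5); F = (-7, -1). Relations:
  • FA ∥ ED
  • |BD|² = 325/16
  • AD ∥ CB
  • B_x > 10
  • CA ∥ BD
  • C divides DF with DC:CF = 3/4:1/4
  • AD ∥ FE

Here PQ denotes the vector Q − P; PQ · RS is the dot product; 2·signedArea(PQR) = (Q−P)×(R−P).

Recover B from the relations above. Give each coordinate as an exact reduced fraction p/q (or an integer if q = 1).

B = (41/4, 15/2)

1. B_x = 41/4  [CA ∥ BD ∩ AD ∥ CB]
2. B_y = 15/2  [CA ∥ BD ∩ AD ∥ CB]
   → B = (41/4, 15/2)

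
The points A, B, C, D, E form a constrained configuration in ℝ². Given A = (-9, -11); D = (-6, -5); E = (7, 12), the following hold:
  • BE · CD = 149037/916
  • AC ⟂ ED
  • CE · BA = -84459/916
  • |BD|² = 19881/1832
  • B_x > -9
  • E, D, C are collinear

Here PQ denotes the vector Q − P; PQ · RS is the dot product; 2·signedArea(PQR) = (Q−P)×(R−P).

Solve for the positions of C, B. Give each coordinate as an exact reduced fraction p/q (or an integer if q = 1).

1. C_x = -4581/458  [E, D, C are collinear ∩ AC ⟂ ED]
2. C_y = -4687/458  [E, D, C are collinear ∩ AC ⟂ ED]
   → C = (-4581/458, -4687/458)
3. B_x = -7329/916  [line -1833/458·x + -2397/458·y + -65847/916 = 0 ∩ |BD|² = 19881/1832]
4. B_y = -6977/916  [line -1833/458·x + -2397/458·y + -65847/916 = 0 ∩ |BD|² = 19881/1832]
   → B = (-7329/916, -6977/916)

B = (-7329/916, -6977/916)
C = (-4581/458, -4687/458)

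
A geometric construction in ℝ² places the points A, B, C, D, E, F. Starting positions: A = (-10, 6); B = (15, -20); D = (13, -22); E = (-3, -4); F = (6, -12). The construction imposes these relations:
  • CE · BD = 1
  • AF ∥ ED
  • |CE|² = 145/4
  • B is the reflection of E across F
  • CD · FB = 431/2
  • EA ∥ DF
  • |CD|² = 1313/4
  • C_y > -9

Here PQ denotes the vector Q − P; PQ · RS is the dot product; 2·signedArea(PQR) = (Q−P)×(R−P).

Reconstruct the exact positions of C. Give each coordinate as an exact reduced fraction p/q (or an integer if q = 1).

1. C_x = 3/2  [CE · BD = 1 ∩ CD · FB = 431/2]
2. C_y = -8  [CE · BD = 1 ∩ CD · FB = 431/2]
   → C = (3/2, -8)

C = (3/2, -8)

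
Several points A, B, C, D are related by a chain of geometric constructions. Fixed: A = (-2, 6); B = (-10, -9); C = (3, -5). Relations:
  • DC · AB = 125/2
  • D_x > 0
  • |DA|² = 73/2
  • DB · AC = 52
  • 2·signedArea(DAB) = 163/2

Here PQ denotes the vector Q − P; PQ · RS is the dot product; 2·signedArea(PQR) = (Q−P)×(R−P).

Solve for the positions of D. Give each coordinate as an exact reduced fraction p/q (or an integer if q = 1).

D = (1/2, 1/2)

1. D_x = 1/2  [DC · AB = 125/2 ∩ 2·signedArea(DAB) = 163/2]
2. D_y = 1/2  [DC · AB = 125/2 ∩ 2·signedArea(DAB) = 163/2]
   → D = (1/2, 1/2)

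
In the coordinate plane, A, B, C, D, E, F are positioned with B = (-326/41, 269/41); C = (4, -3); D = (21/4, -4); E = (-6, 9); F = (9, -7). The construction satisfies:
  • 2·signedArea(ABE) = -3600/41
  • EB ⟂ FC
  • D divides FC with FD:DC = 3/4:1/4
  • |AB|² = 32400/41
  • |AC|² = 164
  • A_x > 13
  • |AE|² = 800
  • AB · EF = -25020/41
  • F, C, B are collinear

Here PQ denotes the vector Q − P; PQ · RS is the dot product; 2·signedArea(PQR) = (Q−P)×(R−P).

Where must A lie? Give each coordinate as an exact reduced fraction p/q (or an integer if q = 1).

A = (14, -11)

1. A_x = 14  [2·signedArea(ABE) = -3600/41 ∩ AB · EF = -25020/41]
2. A_y = -11  [2·signedArea(ABE) = -3600/41 ∩ AB · EF = -25020/41]
   → A = (14, -11)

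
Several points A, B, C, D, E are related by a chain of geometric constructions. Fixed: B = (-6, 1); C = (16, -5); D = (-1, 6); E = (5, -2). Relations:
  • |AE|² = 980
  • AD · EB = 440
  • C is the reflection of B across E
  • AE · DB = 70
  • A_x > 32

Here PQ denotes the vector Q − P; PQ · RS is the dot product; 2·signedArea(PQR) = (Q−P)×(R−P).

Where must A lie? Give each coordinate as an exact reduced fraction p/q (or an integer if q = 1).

1. A_x = 33  [AE · DB = 70 ∩ AD · EB = 440]
2. A_y = -16  [AE · DB = 70 ∩ AD · EB = 440]
   → A = (33, -16)

A = (33, -16)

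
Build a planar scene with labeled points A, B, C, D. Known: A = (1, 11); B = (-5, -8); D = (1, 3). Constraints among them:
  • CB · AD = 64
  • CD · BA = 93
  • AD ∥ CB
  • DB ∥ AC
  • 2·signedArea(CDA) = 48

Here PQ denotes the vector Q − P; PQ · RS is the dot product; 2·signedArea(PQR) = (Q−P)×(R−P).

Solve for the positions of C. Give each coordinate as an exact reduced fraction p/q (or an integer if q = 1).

1. C_x = -5  [AD ∥ CB ∩ DB ∥ AC]
2. C_y = 0  [AD ∥ CB ∩ DB ∥ AC]
   → C = (-5, 0)

C = (-5, 0)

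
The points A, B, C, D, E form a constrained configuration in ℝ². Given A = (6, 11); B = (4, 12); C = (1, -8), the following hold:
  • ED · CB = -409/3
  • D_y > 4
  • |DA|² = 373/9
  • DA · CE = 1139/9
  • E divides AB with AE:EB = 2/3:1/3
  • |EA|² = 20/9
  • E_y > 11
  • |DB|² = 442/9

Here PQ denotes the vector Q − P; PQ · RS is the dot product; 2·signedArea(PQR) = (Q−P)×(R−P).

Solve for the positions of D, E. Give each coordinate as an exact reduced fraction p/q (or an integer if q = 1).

D = (11/3, 5)
E = (14/3, 35/3)

1. E_x = 14/3  [E divides AB with AE:EB = 2/3:1/3]
2. E_y = 35/3  [E divides AB with AE:EB = 2/3:1/3]
   → E = (14/3, 35/3)
3. D_x = 11/3  [DA · CE = 1139/9 ∩ ED · CB = -409/3]
4. D_y = 5  [DA · CE = 1139/9 ∩ ED · CB = -409/3]
   → D = (11/3, 5)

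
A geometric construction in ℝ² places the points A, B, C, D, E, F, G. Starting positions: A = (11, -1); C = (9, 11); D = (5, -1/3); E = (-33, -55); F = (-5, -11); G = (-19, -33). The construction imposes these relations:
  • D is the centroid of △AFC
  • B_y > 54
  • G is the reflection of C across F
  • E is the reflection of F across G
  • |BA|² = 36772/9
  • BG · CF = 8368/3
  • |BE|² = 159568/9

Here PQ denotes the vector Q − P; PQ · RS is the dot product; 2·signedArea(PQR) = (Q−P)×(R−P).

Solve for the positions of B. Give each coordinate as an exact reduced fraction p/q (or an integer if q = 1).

1. B_x = 43  [line 14·x + 22·y + -5392/3 = 0 ∩ |BA|² = 36772/9]
2. B_y = 163/3  [line 14·x + 22·y + -5392/3 = 0 ∩ |BA|² = 36772/9]
   → B = (43, 163/3)

B = (43, 163/3)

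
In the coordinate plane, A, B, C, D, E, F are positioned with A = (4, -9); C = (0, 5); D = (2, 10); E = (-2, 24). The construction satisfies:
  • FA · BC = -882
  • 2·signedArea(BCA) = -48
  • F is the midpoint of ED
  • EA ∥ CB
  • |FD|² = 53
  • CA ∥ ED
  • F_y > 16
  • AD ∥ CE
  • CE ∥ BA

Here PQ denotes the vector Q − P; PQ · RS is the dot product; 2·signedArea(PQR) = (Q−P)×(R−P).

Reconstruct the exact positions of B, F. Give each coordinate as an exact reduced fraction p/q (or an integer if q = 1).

1. B_x = 6  [CE ∥ BA ∩ EA ∥ CB]
2. B_y = -28  [CE ∥ BA ∩ EA ∥ CB]
   → B = (6, -28)
3. F_x = 0  [F is the midpoint of ED]
4. F_y = 17  [F is the midpoint of ED]
   → F = (0, 17)

B = (6, -28)
F = (0, 17)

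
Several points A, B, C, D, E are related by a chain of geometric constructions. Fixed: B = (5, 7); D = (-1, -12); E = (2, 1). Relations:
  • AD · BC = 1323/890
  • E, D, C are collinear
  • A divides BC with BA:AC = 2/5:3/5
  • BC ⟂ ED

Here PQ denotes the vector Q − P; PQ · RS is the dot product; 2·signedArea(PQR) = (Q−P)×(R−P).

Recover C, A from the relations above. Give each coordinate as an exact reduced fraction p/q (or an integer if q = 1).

1. C_x = 617/178  [E, D, C are collinear ∩ BC ⟂ ED]
2. C_y = 1309/178  [E, D, C are collinear ∩ BC ⟂ ED]
   → C = (617/178, 1309/178)
3. A_x = 1952/445  [A divides BC with BA:AC = 2/5:3/5]
4. A_y = 3178/445  [A divides BC with BA:AC = 2/5:3/5]
   → A = (1952/445, 3178/445)

A = (1952/445, 3178/445)
C = (617/178, 1309/178)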